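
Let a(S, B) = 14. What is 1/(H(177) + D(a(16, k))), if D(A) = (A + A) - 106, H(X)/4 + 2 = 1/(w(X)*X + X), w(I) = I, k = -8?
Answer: -15753/1354756 ≈ -0.011628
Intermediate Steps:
H(X) = -8 + 4/(X + X**2) (H(X) = -8 + 4/(X*X + X) = -8 + 4/(X**2 + X) = -8 + 4/(X + X**2))
D(A) = -106 + 2*A (D(A) = 2*A - 106 = -106 + 2*A)
1/(H(177) + D(a(16, k))) = 1/(4*(1 - 2*177 - 2*177**2)/(177*(1 + 177)) + (-106 + 2*14)) = 1/(4*(1/177)*(1 - 354 - 2*31329)/178 + (-106 + 28)) = 1/(4*(1/177)*(1/178)*(1 - 354 - 62658) - 78) = 1/(4*(1/177)*(1/178)*(-63011) - 78) = 1/(-126022/15753 - 78) = 1/(-1354756/15753) = -15753/1354756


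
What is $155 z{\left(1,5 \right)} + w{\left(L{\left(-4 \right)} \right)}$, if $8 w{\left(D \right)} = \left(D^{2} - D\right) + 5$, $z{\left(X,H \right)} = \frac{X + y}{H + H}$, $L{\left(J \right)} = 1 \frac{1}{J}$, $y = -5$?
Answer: $- \frac{7851}{128} \approx -61.336$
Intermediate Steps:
$L{\left(J \right)} = \frac{1}{J}$
$z{\left(X,H \right)} = \frac{-5 + X}{2 H}$ ($z{\left(X,H \right)} = \frac{X - 5}{H + H} = \frac{-5 + X}{2 H}$)
$w{\left(D \right)} = \frac{5}{8} - \frac{D}{8} + \frac{D^{2}}{8}$ ($w{\left(D \right)} = \frac{\left(D^{2} - D\right) + 5}{8} = \frac{5 + D^{2} - D}{8} = \frac{5}{8} - \frac{D}{8} + \frac{D^{2}}{8}$)
$155 z{\left(1,5 \right)} + w{\left(L{\left(-4 \right)} \right)} = 155 \frac{-5 + 1}{2 \cdot 5} + \left(\frac{5}{8} - \frac{1}{8 \left(-4\right)} + \frac{\left(\frac{1}{-4}\right)^{2}}{8}\right) = 155 \cdot \frac{1}{2} \cdot \frac{1}{5} \left(-4\right) + \left(\frac{5}{8} - - \frac{1}{32} + \frac{\left(- \frac{1}{4}\right)^{2}}{8}\right) = 155 \left(- \frac{2}{5}\right) + \left(\frac{5}{8} + \frac{1}{32} + \frac{1}{8} \cdot \frac{1}{16}\right) = -62 + \left(\frac{5}{8} + \frac{1}{32} + \frac{1}{128}\right) = -62 + \frac{85}{128} = - \frac{7851}{128}$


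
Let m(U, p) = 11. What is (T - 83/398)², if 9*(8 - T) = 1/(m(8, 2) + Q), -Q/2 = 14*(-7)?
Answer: 33371013865225/549783692676 ≈ 60.698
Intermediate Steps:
Q = 196 (Q = -28*(-7) = -2*(-98) = 196)
T = 14903/1863 (T = 8 - 1/(9*(11 + 196)) = 8 - ⅑/207 = 8 - ⅑*1/207 = 8 - 1/1863 = 14903/1863 ≈ 7.9995)
(T - 83/398)² = (14903/1863 - 83/398)² = (5776765/741474)² = 33371013865225/549783692676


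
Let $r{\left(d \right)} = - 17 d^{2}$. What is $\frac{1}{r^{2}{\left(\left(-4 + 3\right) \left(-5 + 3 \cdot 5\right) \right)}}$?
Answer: $\frac{1}{2890000} \approx 3.4602 \cdot 10^{-7}$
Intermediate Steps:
$\frac{1}{r^{2}{\left(\left(-4 + 3\right) \left(-5 + 3 \cdot 5\right) \right)}} = \frac{1}{\left(- 17 \left(\left(-4 + 3\right) \left(-5 + 3 \cdot 5\right)\right)^{2}\right)^{2}} = \frac{1}{\left(- 17 \left(- (-5 + 15)\right)^{2}\right)^{2}} = \frac{1}{\left(- 17 \left(\left(-1\right) 10\right)^{2}\right)^{2}} = \frac{1}{\left(- 17 \left(-10\right)^{2}\right)^{2}} = \frac{1}{\left(\left(-17\right) 100\right)^{2}} = \frac{1}{\left(-1700\right)^{2}} = \frac{1}{2890000}$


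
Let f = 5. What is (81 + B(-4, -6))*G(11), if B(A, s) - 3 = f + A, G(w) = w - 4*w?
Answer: -2805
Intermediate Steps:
G(w) = -3*w
B(A, s) = 8 + A (B(A, s) = 3 + (5 + A) = 8 + A)
(81 + B(-4, -6))*G(11) = (81 + (8 - 4))*(-3*11) = (81 + 4)*(-33) = 85*(-33) = -2805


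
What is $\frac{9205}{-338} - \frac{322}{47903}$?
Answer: $- \frac{441055951}{16191214} \approx -27.24$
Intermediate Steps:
$\frac{9205}{-338} - \frac{322}{47903} = 9205 \left(- \frac{1}{338}\right) - \frac{322}{47903} = - \frac{9205}{338} - \frac{322}{47903} = - \frac{441055951}{16191214}$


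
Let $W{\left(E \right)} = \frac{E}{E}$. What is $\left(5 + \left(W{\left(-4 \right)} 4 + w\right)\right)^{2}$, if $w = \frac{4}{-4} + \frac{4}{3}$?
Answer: $\frac{784}{9} \approx 87.111$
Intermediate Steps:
$W{\left(E \right)} = 1$
$w = \frac{1}{3}$ ($w = 4 \left(- \frac{1}{4}\right) + 4 \cdot \frac{1}{3} = -1 + \frac{4}{3} = \frac{1}{3} \approx 0.33333$)
$\left(5 + \left(W{\left(-4 \right)} 4 + w\right)\right)^{2} = \left(5 + \left(1 \cdot 4 + \frac{1}{3}\right)\right)^{2} = \left(5 + \left(4 + \frac{1}{3}\right)\right)^{2} = \left(5 + \frac{13}{3}\right)^{2} = \left(\frac{28}{3}\right)^{2} = \frac{784}{9}$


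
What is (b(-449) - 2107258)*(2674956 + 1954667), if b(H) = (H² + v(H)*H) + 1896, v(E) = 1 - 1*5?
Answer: -8805380909195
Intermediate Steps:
v(E) = -4 (v(E) = 1 - 5 = -4)
b(H) = 1896 + H² - 4*H (b(H) = (H² - 4*H) + 1896 = 1896 + H² - 4*H)
(b(-449) - 2107258)*(2674956 + 1954667) = ((1896 + (-449)² - 4*(-449)) - 2107258)*(2674956 + 1954667) = ((1896 + 201601 + 1796) - 2107258)*4629623 = (205293 - 2107258)*4629623 = -1901965*4629623 = -8805380909195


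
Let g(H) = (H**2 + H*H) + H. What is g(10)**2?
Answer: 44100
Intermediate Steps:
g(H) = H + 2*H**2 (g(H) = (H**2 + H**2) + H = 2*H**2 + H = H + 2*H**2)
g(10)**2 = (10*(1 + 2*10))**2 = (10*(1 + 20))**2 = (10*21)**2 = 210**2 = 44100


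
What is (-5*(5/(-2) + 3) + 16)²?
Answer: 729/4 ≈ 182.25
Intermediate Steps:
(-5*(5/(-2) + 3) + 16)² = (-5*(5*(-½) + 3) + 16)² = (-5*(-5/2 + 3) + 16)² = (-5*½ + 16)² = (-5/2 + 16)² = (27/2)² = 729/4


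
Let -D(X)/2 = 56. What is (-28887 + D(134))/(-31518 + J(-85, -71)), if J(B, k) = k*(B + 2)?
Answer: 28999/25625 ≈ 1.1317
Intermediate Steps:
D(X) = -112 (D(X) = -2*56 = -112)
J(B, k) = k*(2 + B)
(-28887 + D(134))/(-31518 + J(-85, -71)) = (-28887 - 112)/(-31518 - 71*(2 - 85)) = -28999/(-31518 - 71*(-83)) = -28999/(-31518 + 5893) = -28999/(-25625) = -28999*(-1/25625) = 28999/25625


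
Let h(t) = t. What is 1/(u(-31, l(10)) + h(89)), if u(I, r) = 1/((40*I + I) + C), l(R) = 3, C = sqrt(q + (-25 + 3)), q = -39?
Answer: 143778407/12796165105 + I*sqrt(61)/12796165105 ≈ 0.011236 + 6.1036e-10*I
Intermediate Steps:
C = I*sqrt(61) (C = sqrt(-39 + (-25 + 3)) = sqrt(-39 - 22) = sqrt(-61) = I*sqrt(61) ≈ 7.8102*I)
u(I, r) = 1/(41*I + I*sqrt(61)) (u(I, r) = 1/((40*I + I) + I*sqrt(61)) = 1/(41*I + I*sqrt(61)))
1/(u(-31, l(10)) + h(89)) = 1/(1/(41*(-31) + I*sqrt(61)) + 89) = 1/(1/(-1271 + I*sqrt(61)) + 89) = 1/(89 + 1/(-1271 + I*sqrt(61)))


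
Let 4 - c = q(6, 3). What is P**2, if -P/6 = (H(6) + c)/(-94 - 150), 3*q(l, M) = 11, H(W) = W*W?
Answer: 11881/14884 ≈ 0.79824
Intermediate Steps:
H(W) = W**2
q(l, M) = 11/3 (q(l, M) = (1/3)*11 = 11/3)
c = 1/3 (c = 4 - 1*11/3 = 4 - 11/3 = 1/3 ≈ 0.33333)
P = 109/122 (P = -6*(6**2 + 1/3)/(-94 - 150) = -6*(36 + 1/3)/(-244) = -218*(-1)/244 = -6*(-109/732) = 109/122 ≈ 0.89344)
P**2 = (109/122)**2 = 11881/14884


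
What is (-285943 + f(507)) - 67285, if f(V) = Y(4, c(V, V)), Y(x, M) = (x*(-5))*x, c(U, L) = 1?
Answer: -353308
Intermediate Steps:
Y(x, M) = -5*x² (Y(x, M) = (-5*x)*x = -5*x²)
f(V) = -80 (f(V) = -5*4² = -5*16 = -80)
(-285943 + f(507)) - 67285 = (-285943 - 80) - 67285 = -286023 - 67285 = -353308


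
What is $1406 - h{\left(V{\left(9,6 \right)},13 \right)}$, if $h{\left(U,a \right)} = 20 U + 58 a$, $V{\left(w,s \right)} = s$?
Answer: $532$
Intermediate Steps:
$1406 - h{\left(V{\left(9,6 \right)},13 \right)} = 1406 - \left(20 \cdot 6 + 58 \cdot 13\right) = 1406 - \left(120 + 754\right) = 1406 - 874 = 532$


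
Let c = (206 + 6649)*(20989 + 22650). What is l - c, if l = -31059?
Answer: -299176404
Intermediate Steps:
c = 299145345 (c = 6855*43639 = 299145345)
l - c = -31059 - 1*299145345 = -31059 - 299145345 = -299176404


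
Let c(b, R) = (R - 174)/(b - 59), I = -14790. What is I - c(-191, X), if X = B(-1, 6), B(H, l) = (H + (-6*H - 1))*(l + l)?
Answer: -1848813/125 ≈ -14791.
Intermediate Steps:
B(H, l) = 2*l*(-1 - 5*H) (B(H, l) = (H + (-1 - 6*H))*(2*l) = (-1 - 5*H)*(2*l) = 2*l*(-1 - 5*H))
X = 48 (X = -2*6*(1 + 5*(-1)) = -2*6*(1 - 5) = -2*6*(-4) = 48)
c(b, R) = (-174 + R)/(-59 + b)
I - c(-191, X) = -14790 - (-174 + 48)/(-59 - 191) = -14790 - (-126)/(-250) = -14790 - (-1)*(-126)/250 = -14790 - 1*63/125 = -14790 - 63/125 = -1848813/125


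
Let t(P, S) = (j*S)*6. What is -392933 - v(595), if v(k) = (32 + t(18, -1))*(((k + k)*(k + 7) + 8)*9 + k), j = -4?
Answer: -361485805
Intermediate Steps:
t(P, S) = -24*S (t(P, S) = -4*S*6 = -24*S)
v(k) = 4032 + 56*k + 1008*k*(7 + k) (v(k) = (32 - 24*(-1))*(((k + k)*(k + 7) + 8)*9 + k) = (32 + 24)*(((2*k)*(7 + k) + 8)*9 + k) = 56*((2*k*(7 + k) + 8)*9 + k) = 56*((8 + 2*k*(7 + k))*9 + k) = 56*((72 + 18*k*(7 + k)) + k) = 56*(72 + k + 18*k*(7 + k)) = 4032 + 56*k + 1008*k*(7 + k))
-392933 - v(595) = -392933 - (4032 + 1008*595² + 7112*595) = -392933 - (4032 + 1008*354025 + 4231640) = -392933 - (4032 + 356857200 + 4231640) = -392933 - 1*361092872 = -392933 - 361092872 = -361485805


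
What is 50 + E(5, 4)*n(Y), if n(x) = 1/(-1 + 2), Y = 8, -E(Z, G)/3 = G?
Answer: 38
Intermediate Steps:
E(Z, G) = -3*G
n(x) = 1 (n(x) = 1/1 = 1)
50 + E(5, 4)*n(Y) = 50 - 3*4*1 = 50 - 12*1 = 50 - 12 = 38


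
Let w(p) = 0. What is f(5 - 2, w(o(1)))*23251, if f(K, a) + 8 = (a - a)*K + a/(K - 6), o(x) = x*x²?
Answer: -186008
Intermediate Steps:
o(x) = x³
f(K, a) = -8 + a/(-6 + K) (f(K, a) = -8 + ((a - a)*K + a/(K - 6)) = -8 + (0*K + a/(-6 + K)) = -8 + (0 + a/(-6 + K)) = -8 + a/(-6 + K))
f(5 - 2, w(o(1)))*23251 = ((48 + 0 - 8*(5 - 2))/(-6 + (5 - 2)))*23251 = ((48 + 0 - 8*3)/(-6 + 3))*23251 = ((48 + 0 - 24)/(-3))*23251 = -⅓*24*23251 = -8*23251 = -186008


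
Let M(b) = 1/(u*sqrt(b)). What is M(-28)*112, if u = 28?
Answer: -2*I*sqrt(7)/7 ≈ -0.75593*I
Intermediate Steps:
M(b) = 1/(28*sqrt(b))
M(-28)*112 = (1/(28*sqrt(-28)))*112 = ((-I*sqrt(7)/14)/28)*112 = -I*sqrt(7)/392*112 = -2*I*sqrt(7)/7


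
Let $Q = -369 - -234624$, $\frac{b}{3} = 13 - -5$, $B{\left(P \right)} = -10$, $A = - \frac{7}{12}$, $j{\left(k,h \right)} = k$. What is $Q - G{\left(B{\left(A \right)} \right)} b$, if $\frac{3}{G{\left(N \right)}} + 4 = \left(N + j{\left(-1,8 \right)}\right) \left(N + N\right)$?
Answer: $\frac{937017}{4} \approx 2.3425 \cdot 10^{5}$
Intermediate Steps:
$A = - \frac{7}{12}$ ($A = \left(-7\right) \frac{1}{12} = - \frac{7}{12} \approx -0.58333$)
$G{\left(N \right)} = \frac{3}{-4 + 2 N \left(-1 + N\right)}$ ($G{\left(N \right)} = \frac{3}{-4 + \left(N - 1\right) \left(N + N\right)} = \frac{3}{-4 + \left(-1 + N\right) 2 N} = \frac{3}{-4 + 2 N \left(-1 + N\right)}$)
$b = 54$ ($b = 3 \left(13 - -5\right) = 3 \left(13 + 5\right) = 3 \cdot 18 = 54$)
$Q = 234255$ ($Q = -369 + 234624 = 234255$)
$Q - G{\left(B{\left(A \right)} \right)} b = 234255 - \frac{3}{2 \left(-2 + \left(-10\right)^{2} - -10\right)} 54 = 234255 - \frac{3}{2 \left(-2 + 100 + 10\right)} 54 = 234255 - \frac{3}{2 \cdot 108} \cdot 54 = 234255 - \frac{3}{2} \cdot \frac{1}{108} \cdot 54 = 234255 - \frac{1}{72} \cdot 54 = 234255 - \frac{3}{4} = \frac{937017}{4}$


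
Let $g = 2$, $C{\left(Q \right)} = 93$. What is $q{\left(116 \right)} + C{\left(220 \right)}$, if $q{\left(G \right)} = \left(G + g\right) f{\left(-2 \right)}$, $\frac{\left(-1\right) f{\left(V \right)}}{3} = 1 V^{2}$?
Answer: $-1323$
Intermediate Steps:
$f{\left(V \right)} = - 3 V^{2}$ ($f{\left(V \right)} = - 3 \cdot 1 V^{2} = - 3 V^{2}$)
$q{\left(G \right)} = -24 - 12 G$ ($q{\left(G \right)} = \left(G + 2\right) \left(- 3 \left(-2\right)^{2}\right) = \left(2 + G\right) \left(\left(-3\right) 4\right) = \left(2 + G\right) \left(-12\right) = -24 - 12 G$)
$q{\left(116 \right)} + C{\left(220 \right)} = \left(-24 - 1392\right) + 93 = -1416 + 93 = -1323$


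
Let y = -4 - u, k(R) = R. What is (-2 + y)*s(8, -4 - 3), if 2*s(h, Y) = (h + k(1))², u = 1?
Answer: -567/2 ≈ -283.50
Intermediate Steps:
s(h, Y) = (1 + h)²/2 (s(h, Y) = (h + 1)²/2 = (1 + h)²/2)
y = -5 (y = -4 - 1*1 = -4 - 1 = -5)
(-2 + y)*s(8, -4 - 3) = (-2 - 5)*((1 + 8)²/2) = -7*9²/2 = -7*81/2 = -567/2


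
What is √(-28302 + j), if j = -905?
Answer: I*√29207 ≈ 170.9*I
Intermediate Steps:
√(-28302 + j) = √(-28302 - 905) = √(-29207) = I*√29207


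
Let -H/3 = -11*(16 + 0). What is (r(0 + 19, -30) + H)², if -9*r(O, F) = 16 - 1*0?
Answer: 22429696/81 ≈ 2.7691e+5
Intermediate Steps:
r(O, F) = -16/9 (r(O, F) = -(16 - 1*0)/9 = -(16 + 0)/9 = -⅑*16 = -16/9)
H = 528 (H = -(-33)*(16 + 0) = -(-33)*16 = -3*(-176) = 528)
(r(0 + 19, -30) + H)² = (-16/9 + 528)² = (4736/9)² = 22429696/81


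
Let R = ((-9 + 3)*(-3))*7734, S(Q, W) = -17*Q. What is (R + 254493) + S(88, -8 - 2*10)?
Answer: 392209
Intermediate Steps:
R = 139212 (R = -6*(-3)*7734 = 18*7734 = 139212)
(R + 254493) + S(88, -8 - 2*10) = (139212 + 254493) - 17*88 = 393705 - 1496 = 392209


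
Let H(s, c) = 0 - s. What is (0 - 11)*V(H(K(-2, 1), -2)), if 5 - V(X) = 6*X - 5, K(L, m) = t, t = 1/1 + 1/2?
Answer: -209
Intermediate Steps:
t = 3/2 (t = 1*1 + 1*(1/2) = 1 + 1/2 = 3/2 ≈ 1.5000)
K(L, m) = 3/2
H(s, c) = -s
V(X) = 10 - 6*X (V(X) = 5 - (6*X - 5) = 5 - (-5 + 6*X) = 5 + (5 - 6*X) = 10 - 6*X)
(0 - 11)*V(H(K(-2, 1), -2)) = (0 - 11)*(10 - (-6)*3/2) = -11*(10 - 6*(-3/2)) = -11*(10 + 9) = -11*19 = -209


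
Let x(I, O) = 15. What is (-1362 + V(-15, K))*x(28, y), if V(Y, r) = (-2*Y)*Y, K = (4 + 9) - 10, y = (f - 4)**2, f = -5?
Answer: -27180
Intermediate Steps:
y = 81 (y = (-5 - 4)**2 = (-9)**2 = 81)
K = 3 (K = 13 - 10 = 3)
V(Y, r) = -2*Y**2
(-1362 + V(-15, K))*x(28, y) = (-1362 - 2*(-15)**2)*15 = (-1362 - 2*225)*15 = (-1362 - 450)*15 = -1812*15 = -27180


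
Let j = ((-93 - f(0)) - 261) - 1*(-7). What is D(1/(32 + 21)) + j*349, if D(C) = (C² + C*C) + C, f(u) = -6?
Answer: -334296226/2809 ≈ -1.1901e+5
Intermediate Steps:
D(C) = C + 2*C² (D(C) = (C² + C²) + C = 2*C² + C = C + 2*C²)
j = -341 (j = ((-93 - 1*(-6)) - 261) - 1*(-7) = ((-93 + 6) - 261) + 7 = (-87 - 261) + 7 = -348 + 7 = -341)
D(1/(32 + 21)) + j*349 = (1 + 2/(32 + 21))/(32 + 21) - 341*349 = (1 + 2/53)/53 - 119009 = (1/53)*(55/53) - 119009 = 55/2809 - 119009 = -334296226/2809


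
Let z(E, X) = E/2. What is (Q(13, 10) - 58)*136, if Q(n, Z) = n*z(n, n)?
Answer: 3604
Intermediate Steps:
z(E, X) = E/2 (z(E, X) = E*(½) = E/2)
Q(n, Z) = n²/2 (Q(n, Z) = n*(n/2) = n²/2)
(Q(13, 10) - 58)*136 = ((½)*13² - 58)*136 = ((½)*169 - 58)*136 = (169/2 - 58)*136 = (53/2)*136 = 3604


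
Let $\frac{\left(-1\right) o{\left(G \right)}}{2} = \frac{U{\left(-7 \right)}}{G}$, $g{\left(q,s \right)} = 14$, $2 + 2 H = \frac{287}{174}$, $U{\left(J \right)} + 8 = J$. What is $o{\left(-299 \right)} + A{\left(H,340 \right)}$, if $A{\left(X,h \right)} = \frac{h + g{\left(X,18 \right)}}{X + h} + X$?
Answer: $\frac{9426824123}{12305085468} \approx 0.76609$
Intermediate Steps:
$U{\left(J \right)} = -8 + J$
$H = - \frac{61}{348}$ ($H = -1 + \frac{287 \cdot \frac{1}{174}}{2} = -1 + \frac{1}{2} \cdot \frac{287}{174} = -1 + \frac{287}{348} = - \frac{61}{348} \approx -0.17529$)
$o{\left(G \right)} = \frac{30}{G}$ ($o{\left(G \right)} = - 2 \frac{-8 - 7}{G} = - 2 \left(- \frac{15}{G}\right) = \frac{30}{G}$)
$A{\left(X,h \right)} = X + \frac{14 + h}{X + h}$ ($A{\left(X,h \right)} = \frac{h + 14}{X + h} + X = \frac{14 + h}{X + h} + X = X + \frac{14 + h}{X + h}$)
$o{\left(-299 \right)} + A{\left(H,340 \right)} = \frac{30}{-299} + \frac{14 + 340 + \left(- \frac{61}{348}\right)^{2} - \frac{5185}{87}}{- \frac{61}{348} + 340} = 30 \left(- \frac{1}{299}\right) + \frac{14 + 340 + \frac{3721}{121104} - \frac{5185}{87}}{\frac{118259}{348}} = - \frac{30}{299} + \frac{348}{118259} \cdot \frac{35657017}{121104} = - \frac{30}{299} + \frac{35657017}{41154132} = \frac{9426824123}{12305085468}$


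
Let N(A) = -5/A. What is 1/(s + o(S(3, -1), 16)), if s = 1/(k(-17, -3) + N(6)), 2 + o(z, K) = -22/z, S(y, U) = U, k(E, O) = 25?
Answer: 145/2906 ≈ 0.049897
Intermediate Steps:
o(z, K) = -2 - 22/z
s = 6/145 (s = 1/(25 - 5/6) = 1/(25 - 5*⅙) = 1/(25 - ⅚) = 1/(145/6) = 6/145 ≈ 0.041379)
1/(s + o(S(3, -1), 16)) = 1/(6/145 + (-2 - 22/(-1))) = 1/(6/145 + (-2 - 22*(-1))) = 1/(6/145 + (-2 + 22)) = 1/(6/145 + 20) = 1/(2906/145) = 145/2906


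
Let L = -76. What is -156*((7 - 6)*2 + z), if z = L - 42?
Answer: 18096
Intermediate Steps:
z = -118 (z = -76 - 42 = -118)
-156*((7 - 6)*2 + z) = -156*((7 - 6)*2 - 118) = -156*(1*2 - 118) = -156*(2 - 118) = -156*(-116) = 18096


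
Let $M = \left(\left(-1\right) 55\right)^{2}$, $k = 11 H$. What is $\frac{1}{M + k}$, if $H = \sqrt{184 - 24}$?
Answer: $\frac{5}{15093} - \frac{4 \sqrt{10}}{830115} \approx 0.00031604$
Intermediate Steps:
$H = 4 \sqrt{10}$ ($H = \sqrt{160} = 4 \sqrt{10} \approx 12.649$)
$k = 44 \sqrt{10}$ ($k = 11 \cdot 4 \sqrt{10} = 44 \sqrt{10} \approx 139.14$)
$M = 3025$ ($M = \left(-55\right)^{2} = 3025$)
$\frac{1}{M + k} = \frac{1}{3025 + 44 \sqrt{10}}$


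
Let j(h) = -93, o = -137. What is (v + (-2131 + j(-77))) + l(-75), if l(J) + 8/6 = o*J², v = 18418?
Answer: -2263297/3 ≈ -7.5443e+5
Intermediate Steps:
l(J) = -4/3 - 137*J²
(v + (-2131 + j(-77))) + l(-75) = (18418 + (-2131 - 93)) + (-4/3 - 137*(-75)²) = (18418 - 2224) + (-4/3 - 137*5625) = 16194 + (-4/3 - 770625) = 16194 - 2311879/3 = -2263297/3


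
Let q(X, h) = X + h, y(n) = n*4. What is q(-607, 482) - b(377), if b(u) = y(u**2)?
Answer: -568641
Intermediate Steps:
y(n) = 4*n
b(u) = 4*u**2
q(-607, 482) - b(377) = (-607 + 482) - 4*377**2 = -125 - 4*142129 = -125 - 1*568516 = -125 - 568516 = -568641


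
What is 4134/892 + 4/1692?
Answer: 874787/188658 ≈ 4.6369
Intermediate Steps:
4134/892 + 4/1692 = 4134*(1/892) + 4*(1/1692) = 2067/446 + 1/423 = 874787/188658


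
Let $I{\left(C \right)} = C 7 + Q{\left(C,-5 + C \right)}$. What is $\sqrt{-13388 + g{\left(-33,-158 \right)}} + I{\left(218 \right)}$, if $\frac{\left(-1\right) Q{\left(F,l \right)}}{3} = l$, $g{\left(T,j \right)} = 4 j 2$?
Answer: $887 + 6 i \sqrt{407} \approx 887.0 + 121.05 i$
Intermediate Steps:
$g{\left(T,j \right)} = 8 j$
$Q{\left(F,l \right)} = - 3 l$
$I{\left(C \right)} = 15 + 4 C$ ($I{\left(C \right)} = C 7 - 3 \left(-5 + C\right) = 7 C - \left(-15 + 3 C\right) = 15 + 4 C$)
$\sqrt{-13388 + g{\left(-33,-158 \right)}} + I{\left(218 \right)} = \sqrt{-13388 + 8 \left(-158\right)} + \left(15 + 4 \cdot 218\right) = \sqrt{-13388 - 1264} + \left(15 + 872\right) = \sqrt{-14652} + 887 = 6 i \sqrt{407} + 887 = 887 + 6 i \sqrt{407}$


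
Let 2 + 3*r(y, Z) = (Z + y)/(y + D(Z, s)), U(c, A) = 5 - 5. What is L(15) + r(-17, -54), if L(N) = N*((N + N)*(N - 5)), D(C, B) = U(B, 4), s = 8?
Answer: 229537/51 ≈ 4500.7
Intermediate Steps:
U(c, A) = 0
D(C, B) = 0
r(y, Z) = -⅔ + (Z + y)/(3*y) (r(y, Z) = -⅔ + ((Z + y)/(y + 0))/3 = -⅔ + ((Z + y)/y)/3 = -⅔ + (Z + y)/(3*y))
L(N) = 2*N²*(-5 + N) (L(N) = N*((2*N)*(-5 + N)) = N*(2*N*(-5 + N)) = 2*N²*(-5 + N))
L(15) + r(-17, -54) = 2*15²*(-5 + 15) + (⅓)*(-54 - 1*(-17))/(-17) = 2*225*10 + (⅓)*(-1/17)*(-54 + 17) = 4500 + (⅓)*(-1/17)*(-37) = 4500 + 37/51 = 229537/51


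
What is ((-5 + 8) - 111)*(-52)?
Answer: 5616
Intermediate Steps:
((-5 + 8) - 111)*(-52) = (3 - 111)*(-52) = -108*(-52) = 5616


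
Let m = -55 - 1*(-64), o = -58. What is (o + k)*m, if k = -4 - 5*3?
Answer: -693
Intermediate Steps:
k = -19 (k = -4 - 15 = -19)
m = 9 (m = -55 + 64 = 9)
(o + k)*m = (-58 - 19)*9 = -77*9 = -693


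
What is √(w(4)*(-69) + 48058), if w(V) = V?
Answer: √47782 ≈ 218.59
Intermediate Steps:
√(w(4)*(-69) + 48058) = √(4*(-69) + 48058) = √(-276 + 48058) = √47782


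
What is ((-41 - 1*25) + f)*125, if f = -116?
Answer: -22750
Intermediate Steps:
((-41 - 1*25) + f)*125 = ((-41 - 1*25) - 116)*125 = ((-41 - 25) - 116)*125 = (-66 - 116)*125 = -182*125 = -22750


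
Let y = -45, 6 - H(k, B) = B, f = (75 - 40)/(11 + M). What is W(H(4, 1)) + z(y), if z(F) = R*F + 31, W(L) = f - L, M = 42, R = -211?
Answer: 504648/53 ≈ 9521.7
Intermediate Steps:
f = 35/53 (f = (75 - 40)/(11 + 42) = 35/53 ≈ 0.66038)
H(k, B) = 6 - B
W(L) = 35/53 - L
z(F) = 31 - 211*F (z(F) = -211*F + 31 = 31 - 211*F)
W(H(4, 1)) + z(y) = (35/53 - (6 - 1*1)) + (31 - 211*(-45)) = (35/53 - (6 - 1)) + (31 + 9495) = (35/53 - 1*5) + 9526 = (35/53 - 5) + 9526 = -230/53 + 9526 = 504648/53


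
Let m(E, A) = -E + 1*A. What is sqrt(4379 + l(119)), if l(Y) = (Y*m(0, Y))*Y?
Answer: sqrt(1689538) ≈ 1299.8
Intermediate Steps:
m(E, A) = A - E (m(E, A) = -E + A = A - E)
l(Y) = Y**3 (l(Y) = (Y*(Y - 1*0))*Y = (Y*(Y + 0))*Y = (Y*Y)*Y = Y**2*Y = Y**3)
sqrt(4379 + l(119)) = sqrt(4379 + 119**3) = sqrt(4379 + 1685159) = sqrt(1689538)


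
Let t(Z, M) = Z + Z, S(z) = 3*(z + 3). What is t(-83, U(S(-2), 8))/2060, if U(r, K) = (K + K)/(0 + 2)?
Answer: -83/1030 ≈ -0.080582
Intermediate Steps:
S(z) = 9 + 3*z (S(z) = 3*(3 + z) = 9 + 3*z)
U(r, K) = K (U(r, K) = (2*K)/2 = (2*K)*(½) = K)
t(Z, M) = 2*Z
t(-83, U(S(-2), 8))/2060 = (2*(-83))/2060 = -166*1/2060 = -83/1030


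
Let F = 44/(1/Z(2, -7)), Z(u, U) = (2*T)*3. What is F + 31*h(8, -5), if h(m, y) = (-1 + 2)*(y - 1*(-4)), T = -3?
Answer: -823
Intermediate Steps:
Z(u, U) = -18 (Z(u, U) = (2*(-3))*3 = -6*3 = -18)
h(m, y) = 4 + y (h(m, y) = 1*(y + 4) = 1*(4 + y) = 4 + y)
F = -792 (F = 44/(1/(-18)) = 44/(-1/18) = 44*(-18) = -792)
F + 31*h(8, -5) = -792 + 31*(4 - 5) = -792 + 31*(-1) = -792 - 31 = -823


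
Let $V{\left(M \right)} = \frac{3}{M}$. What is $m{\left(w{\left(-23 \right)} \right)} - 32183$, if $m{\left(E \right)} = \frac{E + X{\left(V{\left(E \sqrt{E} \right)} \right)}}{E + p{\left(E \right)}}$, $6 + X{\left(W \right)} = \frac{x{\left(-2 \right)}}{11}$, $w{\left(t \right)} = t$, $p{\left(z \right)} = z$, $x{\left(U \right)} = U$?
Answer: $- \frac{16284277}{506} \approx -32182.0$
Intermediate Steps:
$X{\left(W \right)} = - \frac{68}{11}$ ($X{\left(W \right)} = -6 - \frac{2}{11} = - \frac{68}{11}$)
$m{\left(E \right)} = \frac{- \frac{68}{11} + E}{2 E}$ ($m{\left(E \right)} = \frac{E - \frac{68}{11}}{E + E} = \frac{- \frac{68}{11} + E}{2 E}$)
$m{\left(w{\left(-23 \right)} \right)} - 32183 = \frac{-68 + 11 \left(-23\right)}{22 \left(-23\right)} - 32183 = \frac{1}{22} \left(- \frac{1}{23}\right) \left(-68 - 253\right) - 32183 = \frac{1}{22} \left(- \frac{1}{23}\right) \left(-321\right) - 32183 = \frac{321}{506} - 32183 = - \frac{16284277}{506}$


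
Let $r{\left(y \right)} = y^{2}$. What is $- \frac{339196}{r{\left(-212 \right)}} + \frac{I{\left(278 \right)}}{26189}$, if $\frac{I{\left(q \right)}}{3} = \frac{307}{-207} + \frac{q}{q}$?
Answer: $- \frac{153236393359}{20303912676} \approx -7.5471$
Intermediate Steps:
$I{\left(q \right)} = - \frac{100}{69}$ ($I{\left(q \right)} = 3 \left(\frac{307}{-207} + \frac{q}{q}\right) = 3 \left(307 \left(- \frac{1}{207}\right) + 1\right) = 3 \left(- \frac{307}{207} + 1\right) = 3 \left(- \frac{100}{207}\right) = - \frac{100}{69}$)
$- \frac{339196}{r{\left(-212 \right)}} + \frac{I{\left(278 \right)}}{26189} = - \frac{339196}{\left(-212\right)^{2}} - \frac{100}{69 \cdot 26189} = - \frac{339196}{44944} - \frac{100}{1807041} = \left(-339196\right) \frac{1}{44944} - \frac{100}{1807041} = - \frac{84799}{11236} - \frac{100}{1807041} = - \frac{153236393359}{20303912676}$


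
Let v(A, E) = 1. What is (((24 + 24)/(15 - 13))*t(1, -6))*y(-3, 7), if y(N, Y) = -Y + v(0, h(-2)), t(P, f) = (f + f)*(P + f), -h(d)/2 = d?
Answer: -8640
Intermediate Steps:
h(d) = -2*d
t(P, f) = 2*f*(P + f) (t(P, f) = (2*f)*(P + f) = 2*f*(P + f))
y(N, Y) = 1 - Y (y(N, Y) = -Y + 1 = 1 - Y)
(((24 + 24)/(15 - 13))*t(1, -6))*y(-3, 7) = (((24 + 24)/(15 - 13))*(2*(-6)*(1 - 6)))*(1 - 1*7) = ((48/2)*(2*(-6)*(-5)))*(1 - 7) = ((48*(½))*60)*(-6) = (24*60)*(-6) = 1440*(-6) = -8640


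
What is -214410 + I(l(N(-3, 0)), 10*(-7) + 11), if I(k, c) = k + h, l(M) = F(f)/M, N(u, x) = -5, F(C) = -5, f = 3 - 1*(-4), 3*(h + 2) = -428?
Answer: -643661/3 ≈ -2.1455e+5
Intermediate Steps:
h = -434/3 (h = -2 + (⅓)*(-428) = -2 - 428/3 = -434/3 ≈ -144.67)
f = 7 (f = 3 + 4 = 7)
l(M) = -5/M
I(k, c) = -434/3 + k (I(k, c) = k - 434/3 = -434/3 + k)
-214410 + I(l(N(-3, 0)), 10*(-7) + 11) = -214410 + (-434/3 - 5/(-5)) = -214410 + (-434/3 - 5*(-⅕)) = -214410 + (-434/3 + 1) = -214410 - 431/3 = -643661/3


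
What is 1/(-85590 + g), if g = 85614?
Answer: 1/24 ≈ 0.041667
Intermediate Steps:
1/(-85590 + g) = 1/(-85590 + 85614) = 1/24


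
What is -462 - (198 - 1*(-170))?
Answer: -830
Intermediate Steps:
-462 - (198 - 1*(-170)) = -462 - (198 + 170) = -462 - 1*368 = -462 - 368 = -830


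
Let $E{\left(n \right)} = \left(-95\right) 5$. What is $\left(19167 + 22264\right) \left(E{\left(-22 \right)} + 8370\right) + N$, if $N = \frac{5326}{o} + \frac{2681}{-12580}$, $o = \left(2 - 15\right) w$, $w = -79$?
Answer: $\frac{4225991716414393}{12919660} \approx 3.271 \cdot 10^{8}$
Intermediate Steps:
$E{\left(n \right)} = -475$
$o = 1027$ ($o = \left(2 - 15\right) \left(-79\right) = \left(-13\right) \left(-79\right) = 1027$)
$N = \frac{64247693}{12919660}$ ($N = \frac{5326}{1027} + \frac{2681}{-12580} = 5326 \cdot \frac{1}{1027} + 2681 \left(- \frac{1}{12580}\right) = \frac{5326}{1027} - \frac{2681}{12580} = \frac{64247693}{12919660} \approx 4.9729$)
$\left(19167 + 22264\right) \left(E{\left(-22 \right)} + 8370\right) + N = \left(19167 + 22264\right) \left(-475 + 8370\right) + \frac{64247693}{12919660} = 41431 \cdot 7895 + \frac{64247693}{12919660} = 327097745 + \frac{64247693}{12919660} = \frac{4225991716414393}{12919660}$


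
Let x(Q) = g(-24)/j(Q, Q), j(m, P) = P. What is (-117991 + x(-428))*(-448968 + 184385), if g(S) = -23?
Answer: 13361474572875/428 ≈ 3.1218e+10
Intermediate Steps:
x(Q) = -23/Q
(-117991 + x(-428))*(-448968 + 184385) = (-117991 - 23/(-428))*(-448968 + 184385) = (-117991 - 23*(-1/428))*(-264583) = (-117991 + 23/428)*(-264583) = -50500125/428*(-264583) = 13361474572875/428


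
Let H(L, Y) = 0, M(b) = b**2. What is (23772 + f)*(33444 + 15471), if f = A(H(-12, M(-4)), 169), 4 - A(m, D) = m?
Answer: 1163003040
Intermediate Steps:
A(m, D) = 4 - m
f = 4 (f = 4 - 1*0 = 4 + 0 = 4)
(23772 + f)*(33444 + 15471) = (23772 + 4)*(33444 + 15471) = 23776*48915 = 1163003040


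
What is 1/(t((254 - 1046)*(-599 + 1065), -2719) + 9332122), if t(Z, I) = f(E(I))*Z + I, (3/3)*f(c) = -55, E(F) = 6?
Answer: 1/29628363 ≈ 3.3751e-8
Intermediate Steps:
f(c) = -55
t(Z, I) = I - 55*Z (t(Z, I) = -55*Z + I = I - 55*Z)
1/(t((254 - 1046)*(-599 + 1065), -2719) + 9332122) = 1/((-2719 - 55*(254 - 1046)*(-599 + 1065)) + 9332122) = 1/((-2719 - (-43560)*466) + 9332122) = 1/((-2719 - 55*(-369072)) + 9332122) = 1/((-2719 + 20298960) + 9332122) = 1/(20296241 + 9332122) = 1/29628363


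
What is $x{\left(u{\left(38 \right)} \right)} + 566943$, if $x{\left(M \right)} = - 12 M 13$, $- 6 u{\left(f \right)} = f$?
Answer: $567931$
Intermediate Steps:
$u{\left(f \right)} = - \frac{f}{6}$
$x{\left(M \right)} = - 156 M$
$x{\left(u{\left(38 \right)} \right)} + 566943 = - 156 \left(\left(- \frac{1}{6}\right) 38\right) + 566943 = \left(-156\right) \left(- \frac{19}{3}\right) + 566943 = 988 + 566943 = 567931$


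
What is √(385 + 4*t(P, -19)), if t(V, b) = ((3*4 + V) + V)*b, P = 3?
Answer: I*√983 ≈ 31.353*I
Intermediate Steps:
t(V, b) = b*(12 + 2*V) (t(V, b) = ((12 + V) + V)*b = (12 + 2*V)*b = b*(12 + 2*V))
√(385 + 4*t(P, -19)) = √(385 + 4*(2*(-19)*(6 + 3))) = √(385 + 4*(2*(-19)*9)) = √(385 + 4*(-342)) = √(385 - 1368) = √(-983) = I*√983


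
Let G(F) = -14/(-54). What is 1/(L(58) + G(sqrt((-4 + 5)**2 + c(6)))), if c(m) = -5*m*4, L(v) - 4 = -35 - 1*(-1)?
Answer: -27/803 ≈ -0.033624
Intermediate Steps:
L(v) = -30 (L(v) = 4 + (-35 - 1*(-1)) = 4 + (-35 + 1) = 4 - 34 = -30)
c(m) = -20*m
G(F) = 7/27 (G(F) = -14*(-1/54) = 7/27)
1/(L(58) + G(sqrt((-4 + 5)**2 + c(6)))) = 1/(-30 + 7/27) = 1/(-803/27) = -27/803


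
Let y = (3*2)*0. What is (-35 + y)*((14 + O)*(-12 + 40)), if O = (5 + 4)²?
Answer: -93100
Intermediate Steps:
O = 81 (O = 9² = 81)
y = 0 (y = 6*0 = 0)
(-35 + y)*((14 + O)*(-12 + 40)) = (-35 + 0)*((14 + 81)*(-12 + 40)) = -3325*28 = -35*2660 = -93100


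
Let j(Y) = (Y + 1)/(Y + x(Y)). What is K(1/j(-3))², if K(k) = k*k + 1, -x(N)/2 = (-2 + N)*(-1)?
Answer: 29929/16 ≈ 1870.6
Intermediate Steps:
x(N) = -4 + 2*N (x(N) = -2*(-2 + N)*(-1) = -2*(2 - N) = -4 + 2*N)
j(Y) = (1 + Y)/(-4 + 3*Y) (j(Y) = (Y + 1)/(Y + (-4 + 2*Y)) = (1 + Y)/(-4 + 3*Y))
K(k) = 1 + k² (K(k) = k² + 1 = 1 + k²)
K(1/j(-3))² = (1 + (1/((1 - 3)/(-4 + 3*(-3))))²)² = (1 + (1/(-2/(-4 - 9)))²)² = (1 + (1/(-2/(-13)))²)² = (1 + (1/(-1/13*(-2)))²)² = (1 + (1/(2/13))²)² = (1 + (13/2)²)² = (1 + 169/4)² = (173/4)² = 29929/16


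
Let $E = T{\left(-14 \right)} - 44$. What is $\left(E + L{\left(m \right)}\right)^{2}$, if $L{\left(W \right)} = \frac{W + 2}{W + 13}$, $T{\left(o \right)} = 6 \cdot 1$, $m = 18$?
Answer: $\frac{1340964}{961} \approx 1395.4$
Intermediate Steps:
$T{\left(o \right)} = 6$
$L{\left(W \right)} = \frac{2 + W}{13 + W}$
$E = -38$ ($E = 6 - 44 = -38$)
$\left(E + L{\left(m \right)}\right)^{2} = \left(-38 + \frac{2 + 18}{13 + 18}\right)^{2} = \left(-38 + \frac{1}{31} \cdot 20\right)^{2} = \left(-38 + \frac{20}{31}\right)^{2} = \left(- \frac{1158}{31}\right)^{2} = \frac{1340964}{961}$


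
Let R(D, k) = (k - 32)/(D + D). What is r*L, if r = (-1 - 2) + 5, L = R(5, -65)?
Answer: -97/5 ≈ -19.400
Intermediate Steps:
R(D, k) = (-32 + k)/(2*D) (R(D, k) = (-32 + k)/((2*D)) = (-32 + k)*(1/(2*D)) = (-32 + k)/(2*D))
L = -97/10 (L = (1/2)*(-32 - 65)/5 = (1/2)*(1/5)*(-97) = -97/10 ≈ -9.7000)
r = 2 (r = -3 + 5 = 2)
r*L = 2*(-97/10) = -97/5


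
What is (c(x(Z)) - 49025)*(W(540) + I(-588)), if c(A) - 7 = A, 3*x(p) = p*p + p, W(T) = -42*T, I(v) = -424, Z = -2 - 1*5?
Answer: 1132188416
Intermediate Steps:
Z = -7 (Z = -2 - 5 = -7)
x(p) = p/3 + p²/3 (x(p) = (p*p + p)/3 = (p² + p)/3 = (p + p²)/3 = p/3 + p²/3)
c(A) = 7 + A
(c(x(Z)) - 49025)*(W(540) + I(-588)) = ((7 + (⅓)*(-7)*(1 - 7)) - 49025)*(-42*540 - 424) = ((7 + (⅓)*(-7)*(-6)) - 49025)*(-22680 - 424) = ((7 + 14) - 49025)*(-23104) = (21 - 49025)*(-23104) = -49004*(-23104) = 1132188416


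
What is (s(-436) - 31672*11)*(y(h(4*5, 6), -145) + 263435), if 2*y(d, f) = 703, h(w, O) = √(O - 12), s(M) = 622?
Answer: -91737031105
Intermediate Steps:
h(w, O) = √(-12 + O)
y(d, f) = 703/2 (y(d, f) = (½)*703 = 703/2)
(s(-436) - 31672*11)*(y(h(4*5, 6), -145) + 263435) = (622 - 31672*11)*(703/2 + 263435) = (622 - 348392)*(527573/2) = -347770*527573/2 = -91737031105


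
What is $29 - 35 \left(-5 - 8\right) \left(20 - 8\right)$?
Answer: $5489$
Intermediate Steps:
$29 - 35 \left(-5 - 8\right) \left(20 - 8\right) = 29 - 35 \left(\left(-13\right) 12\right) = 29 - -5460 = 29 + 5460 = 5489$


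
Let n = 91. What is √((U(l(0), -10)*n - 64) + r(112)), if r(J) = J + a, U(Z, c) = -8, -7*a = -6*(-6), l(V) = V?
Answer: 2*I*√8393/7 ≈ 26.175*I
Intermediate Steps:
a = -36/7 (a = -(-6)*(-6)/7 = -⅐*36 = -36/7 ≈ -5.1429)
r(J) = -36/7 + J (r(J) = J - 36/7 = -36/7 + J)
√((U(l(0), -10)*n - 64) + r(112)) = √((-8*91 - 64) + (-36/7 + 112)) = √((-728 - 64) + 748/7) = √(-792 + 748/7) = √(-4796/7) = 2*I*√8393/7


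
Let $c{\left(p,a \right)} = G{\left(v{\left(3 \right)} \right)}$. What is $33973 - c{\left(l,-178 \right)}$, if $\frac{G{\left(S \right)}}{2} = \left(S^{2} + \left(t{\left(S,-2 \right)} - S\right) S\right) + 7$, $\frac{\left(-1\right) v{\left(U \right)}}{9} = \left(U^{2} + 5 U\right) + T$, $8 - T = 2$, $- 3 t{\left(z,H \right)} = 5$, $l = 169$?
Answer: $33059$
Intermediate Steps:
$t{\left(z,H \right)} = - \frac{5}{3}$ ($t{\left(z,H \right)} = \left(- \frac{1}{3}\right) 5 = - \frac{5}{3}$)
$T = 6$ ($T = 8 - 2 = 6$)
$v{\left(U \right)} = -54 - 45 U - 9 U^{2}$ ($v{\left(U \right)} = - 9 \left(\left(U^{2} + 5 U\right) + 6\right) = - 9 \left(6 + U^{2} + 5 U\right) = -54 - 45 U - 9 U^{2}$)
$G{\left(S \right)} = 14 + 2 S^{2} + 2 S \left(- \frac{5}{3} - S\right)$ ($G{\left(S \right)} = 2 \left(\left(S^{2} + \left(- \frac{5}{3} - S\right) S\right) + 7\right) = 2 \left(\left(S^{2} + S \left(- \frac{5}{3} - S\right)\right) + 7\right) = 2 \left(7 + S^{2} + S \left(- \frac{5}{3} - S\right)\right) = 14 + 2 S^{2} + 2 S \left(- \frac{5}{3} - S\right)$)
$c{\left(p,a \right)} = 914$ ($c{\left(p,a \right)} = 14 - \frac{10 \left(-54 - 135 - 9 \cdot 3^{2}\right)}{3} = 14 - \frac{10 \left(-54 - 135 - 81\right)}{3} = 14 - -900 = 14 + 900 = 914$)
$33973 - c{\left(l,-178 \right)} = 33973 - 914 = 33059$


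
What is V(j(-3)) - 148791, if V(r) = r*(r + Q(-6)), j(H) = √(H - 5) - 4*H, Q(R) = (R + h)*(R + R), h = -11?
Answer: -146207 + 456*I*√2 ≈ -1.4621e+5 + 644.88*I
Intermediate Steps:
Q(R) = 2*R*(-11 + R) (Q(R) = (R - 11)*(R + R) = (-11 + R)*(2*R) = 2*R*(-11 + R))
j(H) = √(-5 + H) - 4*H
V(r) = r*(204 + r) (V(r) = r*(r + 2*(-6)*(-11 - 6)) = r*(r + 2*(-6)*(-17)) = r*(r + 204) = r*(204 + r))
V(j(-3)) - 148791 = (√(-5 - 3) - 4*(-3))*(204 + (√(-5 - 3) - 4*(-3))) - 148791 = (√(-8) + 12)*(204 + (√(-8) + 12)) - 148791 = (2*I*√2 + 12)*(204 + (2*I*√2 + 12)) - 148791 = (12 + 2*I*√2)*(204 + (12 + 2*I*√2)) - 148791 = (12 + 2*I*√2)*(216 + 2*I*√2) - 148791 = -148791 + (12 + 2*I*√2)*(216 + 2*I*√2)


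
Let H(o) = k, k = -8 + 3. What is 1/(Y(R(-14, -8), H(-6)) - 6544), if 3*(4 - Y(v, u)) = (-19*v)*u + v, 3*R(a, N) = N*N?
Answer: -3/21668 ≈ -0.00013845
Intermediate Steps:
k = -5
H(o) = -5
R(a, N) = N²/3 (R(a, N) = (N*N)/3 = N²/3)
Y(v, u) = 4 - v/3 + 19*u*v/3 (Y(v, u) = 4 - ((-19*v)*u + v)/3 = 4 - (-19*u*v + v)/3 = 4 - (v - 19*u*v)/3 = 4 + (-v/3 + 19*u*v/3) = 4 - v/3 + 19*u*v/3)
1/(Y(R(-14, -8), H(-6)) - 6544) = 1/((4 - (-8)²/9 + (19/3)*(-5)*((⅓)*(-8)²)) - 6544) = 1/((4 - 64/9 + (19/3)*(-5)*((⅓)*64)) - 6544) = 1/((4 - ⅓*64/3 + (19/3)*(-5)*(64/3)) - 6544) = 1/((4 - 64/9 - 6080/9) - 6544) = 1/(-2036/3 - 6544) = 1/(-21668/3) = -3/21668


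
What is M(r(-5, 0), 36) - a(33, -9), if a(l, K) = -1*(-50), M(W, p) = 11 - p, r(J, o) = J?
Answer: -75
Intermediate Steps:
a(l, K) = 50
M(r(-5, 0), 36) - a(33, -9) = (11 - 1*36) - 1*50 = (11 - 36) - 50 = -25 - 50 = -75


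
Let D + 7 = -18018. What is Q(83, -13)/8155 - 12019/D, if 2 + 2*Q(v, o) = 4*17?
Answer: 2817422/4199825 ≈ 0.67084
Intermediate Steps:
Q(v, o) = 33 (Q(v, o) = -1 + (4*17)/2 = -1 + (½)*68 = -1 + 34 = 33)
D = -18025 (D = -7 - 18018 = -18025)
Q(83, -13)/8155 - 12019/D = 33/8155 - 12019/(-18025) = 33*(1/8155) - 12019*(-1/18025) = 33/8155 + 1717/2575 = 2817422/4199825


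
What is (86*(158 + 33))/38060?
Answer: 8213/19030 ≈ 0.43158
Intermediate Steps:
(86*(158 + 33))/38060 = (86*191)*(1/38060) = 16426*(1/38060) = 8213/19030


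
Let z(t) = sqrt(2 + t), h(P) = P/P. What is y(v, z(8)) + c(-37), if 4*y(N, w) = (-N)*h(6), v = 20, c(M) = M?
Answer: -42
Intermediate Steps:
h(P) = 1
y(N, w) = -N/4 (y(N, w) = (-N*1)/4 = (-N)/4 = -N/4)
y(v, z(8)) + c(-37) = -1/4*20 - 37 = -5 - 37 = -42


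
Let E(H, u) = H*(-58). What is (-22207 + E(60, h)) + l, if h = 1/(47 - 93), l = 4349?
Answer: -21338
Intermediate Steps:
h = -1/46 (h = 1/(-46) = -1/46 ≈ -0.021739)
E(H, u) = -58*H
(-22207 + E(60, h)) + l = (-22207 - 58*60) + 4349 = (-22207 - 3480) + 4349 = -25687 + 4349 = -21338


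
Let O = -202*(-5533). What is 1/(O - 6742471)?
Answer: -1/5624805 ≈ -1.7778e-7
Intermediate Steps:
O = 1117666
1/(O - 6742471) = 1/(1117666 - 6742471) = 1/(-5624805) = -1/5624805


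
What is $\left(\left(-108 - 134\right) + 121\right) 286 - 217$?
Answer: $-34823$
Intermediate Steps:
$\left(\left(-108 - 134\right) + 121\right) 286 - 217 = \left(-242 + 121\right) 286 - 217 = \left(-121\right) 286 - 217 = -34606 - 217 = -34823$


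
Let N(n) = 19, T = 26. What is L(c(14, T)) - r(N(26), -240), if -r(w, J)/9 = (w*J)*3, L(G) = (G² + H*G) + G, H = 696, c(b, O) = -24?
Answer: -139272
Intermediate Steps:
L(G) = G² + 697*G (L(G) = (G² + 696*G) + G = G² + 697*G)
r(w, J) = -27*J*w (r(w, J) = -9*w*J*3 = -9*J*w*3 = -27*J*w)
L(c(14, T)) - r(N(26), -240) = -24*(697 - 24) - (-27)*(-240)*19 = -24*673 - 1*123120 = -16152 - 123120 = -139272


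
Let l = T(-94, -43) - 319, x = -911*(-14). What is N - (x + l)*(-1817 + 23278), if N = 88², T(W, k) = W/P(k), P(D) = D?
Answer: -11476988347/43 ≈ -2.6691e+8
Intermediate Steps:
T(W, k) = W/k
x = 12754
l = -13623/43 (l = -94/(-43) - 319 = -94*(-1/43) - 319 = 94/43 - 319 = -13623/43 ≈ -316.81)
N = 7744
N - (x + l)*(-1817 + 23278) = 7744 - (12754 - 13623/43)*(-1817 + 23278) = 7744 - 534799*21461/43 = 7744 - 1*11477321339/43 = 7744 - 11477321339/43 = -11476988347/43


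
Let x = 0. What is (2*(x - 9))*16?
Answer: -288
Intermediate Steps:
(2*(x - 9))*16 = (2*(0 - 9))*16 = (2*(-9))*16 = -18*16 = -288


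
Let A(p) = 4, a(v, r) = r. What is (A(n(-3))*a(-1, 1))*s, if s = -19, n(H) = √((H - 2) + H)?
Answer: -76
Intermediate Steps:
n(H) = √(-2 + 2*H) (n(H) = √((-2 + H) + H) = √(-2 + 2*H))
(A(n(-3))*a(-1, 1))*s = (4*1)*(-19) = 4*(-19) = -76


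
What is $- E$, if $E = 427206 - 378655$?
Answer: $-48551$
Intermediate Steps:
$E = 48551$
$- E = \left(-1\right) 48551 = -48551$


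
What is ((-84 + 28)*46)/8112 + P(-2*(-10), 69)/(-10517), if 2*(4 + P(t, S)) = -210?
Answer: -125998/410163 ≈ -0.30719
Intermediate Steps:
P(t, S) = -109 (P(t, S) = -4 + (1/2)*(-210) = -4 - 105 = -109)
((-84 + 28)*46)/8112 + P(-2*(-10), 69)/(-10517) = ((-84 + 28)*46)/8112 - 109/(-10517) = -56*46*(1/8112) - 109*(-1/10517) = -2576*1/8112 + 109/10517 = -161/507 + 109/10517 = -125998/410163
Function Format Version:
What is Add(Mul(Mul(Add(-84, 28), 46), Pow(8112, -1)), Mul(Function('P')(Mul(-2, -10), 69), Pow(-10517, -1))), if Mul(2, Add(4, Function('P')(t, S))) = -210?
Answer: Rational(-125998, 410163) ≈ -0.30719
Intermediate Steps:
Function('P')(t, S) = -109 (Function('P')(t, S) = Add(-4, Mul(Rational(1, 2), -210)) = Add(-4, -105) = -109)
Add(Mul(Mul(Add(-84, 28), 46), Pow(8112, -1)), Mul(Function('P')(Mul(-2, -10), 69), Pow(-10517, -1))) = Add(Mul(Mul(Add(-84, 28), 46), Pow(8112, -1)), Mul(-109, Pow(-10517, -1))) = Add(Mul(Mul(-56, 46), Rational(1, 8112)), Mul(-109, Rational(-1, 10517))) = Add(Mul(-2576, Rational(1, 8112)), Rational(109, 10517)) = Add(Rational(-161, 507), Rational(109, 10517)) = Rational(-125998, 410163)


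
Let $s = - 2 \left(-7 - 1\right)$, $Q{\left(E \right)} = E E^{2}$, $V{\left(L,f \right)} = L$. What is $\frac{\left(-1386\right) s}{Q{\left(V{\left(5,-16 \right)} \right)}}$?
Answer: $- \frac{22176}{125} \approx -177.41$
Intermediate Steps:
$Q{\left(E \right)} = E^{3}$
$s = 16$ ($s = \left(-2\right) \left(-8\right) = 16$)
$\frac{\left(-1386\right) s}{Q{\left(V{\left(5,-16 \right)} \right)}} = \frac{\left(-1386\right) 16}{5^{3}} = - \frac{22176}{125}$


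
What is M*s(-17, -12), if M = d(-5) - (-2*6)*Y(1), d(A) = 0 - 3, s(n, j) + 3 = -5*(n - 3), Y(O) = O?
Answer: 873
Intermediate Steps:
s(n, j) = 12 - 5*n (s(n, j) = -3 - 5*(n - 3) = -3 - 5*(-3 + n) = -3 + (15 - 5*n) = 12 - 5*n)
d(A) = -3
M = 9 (M = -3 - (-2*6) = -3 - (-12) = -3 - 1*(-12) = -3 + 12 = 9)
M*s(-17, -12) = 9*(12 - 5*(-17)) = 9*(12 + 85) = 9*97 = 873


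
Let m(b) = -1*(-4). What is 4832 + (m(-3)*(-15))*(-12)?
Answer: 5552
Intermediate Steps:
m(b) = 4
4832 + (m(-3)*(-15))*(-12) = 4832 + (4*(-15))*(-12) = 4832 - 60*(-12) = 4832 + 720 = 5552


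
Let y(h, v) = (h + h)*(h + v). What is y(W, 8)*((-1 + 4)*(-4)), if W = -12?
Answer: -1152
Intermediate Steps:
y(h, v) = 2*h*(h + v) (y(h, v) = (2*h)*(h + v) = 2*h*(h + v))
y(W, 8)*((-1 + 4)*(-4)) = (2*(-12)*(-12 + 8))*((-1 + 4)*(-4)) = (2*(-12)*(-4))*(3*(-4)) = 96*(-12) = -1152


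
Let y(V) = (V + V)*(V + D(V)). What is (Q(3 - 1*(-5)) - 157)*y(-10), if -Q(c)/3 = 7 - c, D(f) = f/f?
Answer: -27720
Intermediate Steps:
D(f) = 1
Q(c) = -21 + 3*c (Q(c) = -3*(7 - c) = -21 + 3*c)
y(V) = 2*V*(1 + V) (y(V) = (V + V)*(V + 1) = (2*V)*(1 + V) = 2*V*(1 + V))
(Q(3 - 1*(-5)) - 157)*y(-10) = ((-21 + 3*(3 - 1*(-5))) - 157)*(2*(-10)*(1 - 10)) = ((-21 + 3*(3 + 5)) - 157)*(2*(-10)*(-9)) = ((-21 + 3*8) - 157)*180 = ((-21 + 24) - 157)*180 = (3 - 157)*180 = -154*180 = -27720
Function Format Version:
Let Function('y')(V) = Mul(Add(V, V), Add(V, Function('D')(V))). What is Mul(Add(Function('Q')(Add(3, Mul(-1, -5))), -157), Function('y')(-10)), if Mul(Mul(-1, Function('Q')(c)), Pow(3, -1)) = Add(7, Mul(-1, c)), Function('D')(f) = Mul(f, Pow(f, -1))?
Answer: -27720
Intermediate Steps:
Function('D')(f) = 1
Function('Q')(c) = Add(-21, Mul(3, c)) (Function('Q')(c) = Mul(-3, Add(7, Mul(-1, c))) = Add(-21, Mul(3, c)))
Function('y')(V) = Mul(2, V, Add(1, V)) (Function('y')(V) = Mul(Add(V, V), Add(V, 1)) = Mul(Mul(2, V), Add(1, V)) = Mul(2, V, Add(1, V)))
Mul(Add(Function('Q')(Add(3, Mul(-1, -5))), -157), Function('y')(-10)) = Mul(Add(Add(-21, Mul(3, Add(3, Mul(-1, -5)))), -157), Mul(2, -10, Add(1, -10))) = Mul(Add(Add(-21, Mul(3, Add(3, 5))), -157), Mul(2, -10, -9)) = Mul(Add(Add(-21, Mul(3, 8)), -157), 180) = Mul(Add(Add(-21, 24), -157), 180) = Mul(Add(3, -157), 180) = Mul(-154, 180) = -27720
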